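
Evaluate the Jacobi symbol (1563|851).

Reduce the numerator: 1563 ≡ 712 (mod 851), so (1563|851) = (712|851).
Factor out 2: 712 = 2^3·89. Since 851 ≡ 3 (mod 8), (2|851) = -1, and (2|851)^3 = -1. Now have -(89|851).
89 ≡ 1 (mod 4), so quadratic reciprocity gives (89|851) = (851|89). Reduce: 851 ≡ 50 (mod 89). Now have -(50|89).
Factor out 2: 50 = 2·25. Since 89 ≡ 1 (mod 8), (2|89) = +1. Now have -(25|89).
25 ≡ 1 (mod 4), so quadratic reciprocity gives (25|89) = (89|25). Reduce: 89 ≡ 14 (mod 25). Now have -(14|25).
Factor out 2: 14 = 2·7. Since 25 ≡ 1 (mod 8), (2|25) = +1. Now have -(7|25).
25 ≡ 1 (mod 4), so quadratic reciprocity gives (7|25) = (25|7). Reduce: 25 ≡ 4 (mod 7). Now have -(4|7).
Factor out 2: 4 = 2^2. Since 7 ≡ 7 (mod 8), (2|7) = +1, and (2|7)^2 = +1. Now have -(1|7).
(1|7) = 1. Collecting the sign factors: -1.

-1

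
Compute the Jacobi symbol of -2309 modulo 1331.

1

(-2309/1331)
  = (353/1331)    [-2309 ≡ 353 mod 1331]
  = (1331/353)    [QR: 353 ≡ 1 mod 4, sign kept]
  = (272/353)    [1331 ≡ 272 mod 353]
  = (17/353)    [353 ≡ 1 mod 8 ⇒ (2/353)^4 = +1]
  = (353/17)    [QR: 17 ≡ 1 mod 4, sign kept]
  = (13/17)    [353 ≡ 13 mod 17]
  = (17/13)    [QR: 13 ≡ 1 mod 4, sign kept]
  = (4/13)    [17 ≡ 4 mod 13]
  = (1/13)    [13 ≡ 5 mod 8 ⇒ (2/13)^2 = +1]
  = 1    [(1/13) = 1]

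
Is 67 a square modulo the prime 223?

no

Both 67 ≡ 3 and 223 ≡ 3 (mod 4), so reciprocity gives (67/223) = -(223/67). Reduce: 223 ≡ 22 (mod 67). Now have -(22/67).
Factor out 2: 22 = 2·11. Since 67 ≡ 3 (mod 8), (2/67) = -1. Now have (11/67).
Both 11 ≡ 3 and 67 ≡ 3 (mod 4), so reciprocity gives (11/67) = -(67/11). Reduce: 67 ≡ 1 (mod 11). Now have -(1/11).
(1/11) = 1. Collecting the sign factors: -1.
The Legendre symbol is -1, so x^2 ≡ 67 (mod 223) has no solution.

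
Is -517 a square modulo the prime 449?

no

(-517|449)
  = (381|449)    [-517 ≡ 381 mod 449]
  = (449|381)    [QR: 381 ≡ 1 mod 4, sign kept]
  = (68|381)    [449 ≡ 68 mod 381]
  = (17|381)    [381 ≡ 5 mod 8 ⇒ (2|381)^2 = +1]
  = (381|17)    [QR: 17 ≡ 1 mod 4, sign kept]
  = (7|17)    [381 ≡ 7 mod 17]
  = (17|7)    [QR: 17 ≡ 1 mod 4, sign kept]
  = (3|7)    [17 ≡ 3 mod 7]
  = -(7|3)    [QR: both ≡ 3 mod 4, sign flips]
  = -(1|3)    [7 ≡ 1 mod 3]
  = -1    [(1|3) = 1]
(-517|449) = -1, and 449 is prime, so -517 is not a quadratic residue mod 449.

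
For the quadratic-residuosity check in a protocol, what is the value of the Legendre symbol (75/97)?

1

97 ≡ 1 (mod 4), so quadratic reciprocity gives (75/97) = (97/75). Reduce: 97 ≡ 22 (mod 75). Now have (22/75).
Factor out 2: 22 = 2·11. Since 75 ≡ 3 (mod 8), (2/75) = -1. Now have -(11/75).
Both 11 ≡ 3 and 75 ≡ 3 (mod 4), so reciprocity gives (11/75) = -(75/11). Reduce: 75 ≡ 9 (mod 11). Now have (9/11).
9 ≡ 1 (mod 4), so quadratic reciprocity gives (9/11) = (11/9). Reduce: 11 ≡ 2 (mod 9). Now have (2/9).
Factor out 2: 2 = 2. Since 9 ≡ 1 (mod 8), (2/9) = +1. Now have (1/9).
(1/9) = 1. Collecting the sign factors: 1.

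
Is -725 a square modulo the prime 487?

no

(-725/487)
  = (249/487)    [-725 ≡ 249 mod 487]
  = (487/249)    [QR: 249 ≡ 1 mod 4, sign kept]
  = (238/249)    [487 ≡ 238 mod 249]
  = (119/249)    [249 ≡ 1 mod 8 ⇒ (2/249) = +1]
  = (249/119)    [QR: 249 ≡ 1 mod 4, sign kept]
  = (11/119)    [249 ≡ 11 mod 119]
  = -(119/11)    [QR: both ≡ 3 mod 4, sign flips]
  = -(9/11)    [119 ≡ 9 mod 11]
  = -(11/9)    [QR: 9 ≡ 1 mod 4, sign kept]
  = -(2/9)    [11 ≡ 2 mod 9]
  = -(1/9)    [9 ≡ 1 mod 8 ⇒ (2/9) = +1]
  = -1    [(1/9) = 1]
(-725/487) = -1, and 487 is prime, so -725 is not a quadratic residue mod 487.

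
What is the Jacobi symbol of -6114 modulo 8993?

Reduce the numerator: -6114 ≡ 2879 (mod 8993), so (-6114|8993) = (2879|8993).
8993 ≡ 1 (mod 4), so quadratic reciprocity gives (2879|8993) = (8993|2879). Reduce: 8993 ≡ 356 (mod 2879). Now have (356|2879).
Factor out 2: 356 = 2^2·89. Since 2879 ≡ 7 (mod 8), (2|2879) = +1, and (2|2879)^2 = +1. Now have (89|2879).
89 ≡ 1 (mod 4), so quadratic reciprocity gives (89|2879) = (2879|89). Reduce: 2879 ≡ 31 (mod 89). Now have (31|89).
89 ≡ 1 (mod 4), so quadratic reciprocity gives (31|89) = (89|31). Reduce: 89 ≡ 27 (mod 31). Now have (27|31).
Both 27 ≡ 3 and 31 ≡ 3 (mod 4), so reciprocity gives (27|31) = -(31|27). Reduce: 31 ≡ 4 (mod 27). Now have -(4|27).
Factor out 2: 4 = 2^2. Since 27 ≡ 3 (mod 8), (2|27) = -1, and (2|27)^2 = +1. Now have -(1|27).
(1|27) = 1. Collecting the sign factors: -1.

-1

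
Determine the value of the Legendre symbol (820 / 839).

-1

(820 / 839)
  = (205 / 839)    [839 ≡ 7 mod 8 ⇒ (2 / 839)^2 = +1]
  = (839 / 205)    [QR: 205 ≡ 1 mod 4, sign kept]
  = (19 / 205)    [839 ≡ 19 mod 205]
  = (205 / 19)    [QR: 205 ≡ 1 mod 4, sign kept]
  = (15 / 19)    [205 ≡ 15 mod 19]
  = -(19 / 15)    [QR: both ≡ 3 mod 4, sign flips]
  = -(4 / 15)    [19 ≡ 4 mod 15]
  = -(1 / 15)    [15 ≡ 7 mod 8 ⇒ (2 / 15)^2 = +1]
  = -1    [(1 / 15) = 1]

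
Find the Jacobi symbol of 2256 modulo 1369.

1

Reduce the numerator: 2256 ≡ 887 (mod 1369), so (2256|1369) = (887|1369).
1369 ≡ 1 (mod 4), so quadratic reciprocity gives (887|1369) = (1369|887). Reduce: 1369 ≡ 482 (mod 887). Now have (482|887).
Factor out 2: 482 = 2·241. Since 887 ≡ 7 (mod 8), (2|887) = +1. Now have (241|887).
241 ≡ 1 (mod 4), so quadratic reciprocity gives (241|887) = (887|241). Reduce: 887 ≡ 164 (mod 241). Now have (164|241).
Factor out 2: 164 = 2^2·41. Since 241 ≡ 1 (mod 8), (2|241) = +1, and (2|241)^2 = +1. Now have (41|241).
41 ≡ 1 (mod 4), so quadratic reciprocity gives (41|241) = (241|41). Reduce: 241 ≡ 36 (mod 41). Now have (36|41).
Factor out 2: 36 = 2^2·9. Since 41 ≡ 1 (mod 8), (2|41) = +1, and (2|41)^2 = +1. Now have (9|41).
9 ≡ 1 (mod 4), so quadratic reciprocity gives (9|41) = (41|9). Reduce: 41 ≡ 5 (mod 9). Now have (5|9).
5 ≡ 1 (mod 4), so quadratic reciprocity gives (5|9) = (9|5). Reduce: 9 ≡ 4 (mod 5). Now have (4|5).
Factor out 2: 4 = 2^2. Since 5 ≡ 5 (mod 8), (2|5) = -1, and (2|5)^2 = +1. Now have (1|5).
(1|5) = 1. Collecting the sign factors: 1.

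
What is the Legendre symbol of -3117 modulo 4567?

-1

Pull out -1: (-3117|4567) = (-1|4567)·(3117|4567). Since 4567 ≡ 3 (mod 4), (-1|4567) = -1. Now have -(3117|4567).
3117 ≡ 1 (mod 4), so quadratic reciprocity gives (3117|4567) = (4567|3117). Reduce: 4567 ≡ 1450 (mod 3117). Now have -(1450|3117).
Factor out 2: 1450 = 2·725. Since 3117 ≡ 5 (mod 8), (2|3117) = -1. Now have (725|3117).
725 ≡ 1 (mod 4), so quadratic reciprocity gives (725|3117) = (3117|725). Reduce: 3117 ≡ 217 (mod 725). Now have (217|725).
217 ≡ 1 (mod 4), so quadratic reciprocity gives (217|725) = (725|217). Reduce: 725 ≡ 74 (mod 217). Now have (74|217).
Factor out 2: 74 = 2·37. Since 217 ≡ 1 (mod 8), (2|217) = +1. Now have (37|217).
37 ≡ 1 (mod 4), so quadratic reciprocity gives (37|217) = (217|37). Reduce: 217 ≡ 32 (mod 37). Now have (32|37).
Factor out 2: 32 = 2^5. Since 37 ≡ 5 (mod 8), (2|37) = -1, and (2|37)^5 = -1. Now have -(1|37).
(1|37) = 1. Collecting the sign factors: -1.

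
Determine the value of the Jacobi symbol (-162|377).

(-162|377)
  = (215|377)    [-162 ≡ 215 mod 377]
  = (377|215)    [QR: 377 ≡ 1 mod 4, sign kept]
  = (162|215)    [377 ≡ 162 mod 215]
  = (81|215)    [215 ≡ 7 mod 8 ⇒ (2|215) = +1]
  = (215|81)    [QR: 81 ≡ 1 mod 4, sign kept]
  = (53|81)    [215 ≡ 53 mod 81]
  = (81|53)    [QR: 53 ≡ 1 mod 4, sign kept]
  = (28|53)    [81 ≡ 28 mod 53]
  = (7|53)    [53 ≡ 5 mod 8 ⇒ (2|53)^2 = +1]
  = (53|7)    [QR: 53 ≡ 1 mod 4, sign kept]
  = (4|7)    [53 ≡ 4 mod 7]
  = (1|7)    [7 ≡ 7 mod 8 ⇒ (2|7)^2 = +1]
  = 1    [(1|7) = 1]

1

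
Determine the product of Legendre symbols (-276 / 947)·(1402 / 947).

By multiplicativity, (-276·1402 / 947) = (-276 / 947)·(1402 / 947).
First factor (-276 / 947):
(-276 / 947)
  = -(276 / 947)    [947 ≡ 3 mod 4 ⇒ (-1 / 947) = -1]
  = -(69 / 947)    [947 ≡ 3 mod 8 ⇒ (2 / 947)^2 = +1]
  = -(947 / 69)    [QR: 69 ≡ 1 mod 4, sign kept]
  = -(50 / 69)    [947 ≡ 50 mod 69]
  = (25 / 69)    [69 ≡ 5 mod 8 ⇒ (2 / 69) = -1]
  = (69 / 25)    [QR: 25 ≡ 1 mod 4, sign kept]
  = (19 / 25)    [69 ≡ 19 mod 25]
  = (25 / 19)    [QR: 25 ≡ 1 mod 4, sign kept]
  = (6 / 19)    [25 ≡ 6 mod 19]
  = -(3 / 19)    [19 ≡ 3 mod 8 ⇒ (2 / 19) = -1]
  = (19 / 3)    [QR: both ≡ 3 mod 4, sign flips]
  = (1 / 3)    [19 ≡ 1 mod 3]
  = 1    [(1 / 3) = 1]
Second factor (1402 / 947):
(1402 / 947)
  = (455 / 947)    [1402 ≡ 455 mod 947]
  = -(947 / 455)    [QR: both ≡ 3 mod 4, sign flips]
  = -(37 / 455)    [947 ≡ 37 mod 455]
  = -(455 / 37)    [QR: 37 ≡ 1 mod 4, sign kept]
  = -(11 / 37)    [455 ≡ 11 mod 37]
  = -(37 / 11)    [QR: 37 ≡ 1 mod 4, sign kept]
  = -(4 / 11)    [37 ≡ 4 mod 11]
  = -(1 / 11)    [11 ≡ 3 mod 8 ⇒ (2 / 11)^2 = +1]
  = -1    [(1 / 11) = 1]
Product: (1)·(-1) = -1.

-1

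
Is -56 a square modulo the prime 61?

yes

Pull out -1: (-56/61) = (-1/61)·(56/61). Since 61 ≡ 1 (mod 4), (-1/61) = +1. Now have (56/61).
Factor out 2: 56 = 2^3·7. Since 61 ≡ 5 (mod 8), (2/61) = -1, and (2/61)^3 = -1. Now have -(7/61).
61 ≡ 1 (mod 4), so quadratic reciprocity gives (7/61) = (61/7). Reduce: 61 ≡ 5 (mod 7). Now have -(5/7).
5 ≡ 1 (mod 4), so quadratic reciprocity gives (5/7) = (7/5). Reduce: 7 ≡ 2 (mod 5). Now have -(2/5).
Factor out 2: 2 = 2. Since 5 ≡ 5 (mod 8), (2/5) = -1. Now have (1/5).
(1/5) = 1. Collecting the sign factors: 1.
The Legendre symbol is 1, so x^2 ≡ -56 (mod 61) has solution.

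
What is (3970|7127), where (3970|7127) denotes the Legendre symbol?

(3970|7127)
  = (1985|7127)    [7127 ≡ 7 mod 8 ⇒ (2|7127) = +1]
  = (7127|1985)    [QR: 1985 ≡ 1 mod 4, sign kept]
  = (1172|1985)    [7127 ≡ 1172 mod 1985]
  = (293|1985)    [1985 ≡ 1 mod 8 ⇒ (2|1985)^2 = +1]
  = (1985|293)    [QR: 293 ≡ 1 mod 4, sign kept]
  = (227|293)    [1985 ≡ 227 mod 293]
  = (293|227)    [QR: 293 ≡ 1 mod 4, sign kept]
  = (66|227)    [293 ≡ 66 mod 227]
  = -(33|227)    [227 ≡ 3 mod 8 ⇒ (2|227) = -1]
  = -(227|33)    [QR: 33 ≡ 1 mod 4, sign kept]
  = -(29|33)    [227 ≡ 29 mod 33]
  = -(33|29)    [QR: 29 ≡ 1 mod 4, sign kept]
  = -(4|29)    [33 ≡ 4 mod 29]
  = -(1|29)    [29 ≡ 5 mod 8 ⇒ (2|29)^2 = +1]
  = -1    [(1|29) = 1]

-1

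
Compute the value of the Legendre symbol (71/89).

1

89 ≡ 1 (mod 4), so quadratic reciprocity gives (71/89) = (89/71). Reduce: 89 ≡ 18 (mod 71). Now have (18/71).
Factor out 2: 18 = 2·9. Since 71 ≡ 7 (mod 8), (2/71) = +1. Now have (9/71).
9 ≡ 1 (mod 4), so quadratic reciprocity gives (9/71) = (71/9). Reduce: 71 ≡ 8 (mod 9). Now have (8/9).
Factor out 2: 8 = 2^3. Since 9 ≡ 1 (mod 8), (2/9) = +1, and (2/9)^3 = +1. Now have (1/9).
(1/9) = 1. Collecting the sign factors: 1.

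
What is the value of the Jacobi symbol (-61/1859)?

1

(-61/1859)
  = (1798/1859)    [-61 ≡ 1798 mod 1859]
  = -(899/1859)    [1859 ≡ 3 mod 8 ⇒ (2/1859) = -1]
  = (1859/899)    [QR: both ≡ 3 mod 4, sign flips]
  = (61/899)    [1859 ≡ 61 mod 899]
  = (899/61)    [QR: 61 ≡ 1 mod 4, sign kept]
  = (45/61)    [899 ≡ 45 mod 61]
  = (61/45)    [QR: 45 ≡ 1 mod 4, sign kept]
  = (16/45)    [61 ≡ 16 mod 45]
  = (1/45)    [45 ≡ 5 mod 8 ⇒ (2/45)^4 = +1]
  = 1    [(1/45) = 1]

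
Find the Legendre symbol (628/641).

1

Factor out 2: 628 = 2^2·157. Since 641 ≡ 1 (mod 8), (2/641) = +1, and (2/641)^2 = +1. Now have (157/641).
157 ≡ 1 (mod 4), so quadratic reciprocity gives (157/641) = (641/157). Reduce: 641 ≡ 13 (mod 157). Now have (13/157).
13 ≡ 1 (mod 4), so quadratic reciprocity gives (13/157) = (157/13). Reduce: 157 ≡ 1 (mod 13). Now have (1/13).
(1/13) = 1. Collecting the sign factors: 1.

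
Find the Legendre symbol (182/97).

Reduce the numerator: 182 ≡ 85 (mod 97), so (182/97) = (85/97).
85 ≡ 1 (mod 4), so quadratic reciprocity gives (85/97) = (97/85). Reduce: 97 ≡ 12 (mod 85). Now have (12/85).
Factor out 2: 12 = 2^2·3. Since 85 ≡ 5 (mod 8), (2/85) = -1, and (2/85)^2 = +1. Now have (3/85).
85 ≡ 1 (mod 4), so quadratic reciprocity gives (3/85) = (85/3). Reduce: 85 ≡ 1 (mod 3). Now have (1/3).
(1/3) = 1. Collecting the sign factors: 1.

1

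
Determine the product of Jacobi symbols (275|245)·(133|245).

0

By multiplicativity, (275·133|245) = (275|245)·(133|245).
First factor (275|245):
Reduce the numerator: 275 ≡ 30 (mod 245), so (275|245) = (30|245).
Factor out 2: 30 = 2·15. Since 245 ≡ 5 (mod 8), (2|245) = -1. Now have -(15|245).
245 ≡ 1 (mod 4), so quadratic reciprocity gives (15|245) = (245|15). Reduce: 245 ≡ 5 (mod 15). Now have -(5|15).
5 ≡ 1 (mod 4), so quadratic reciprocity gives (5|15) = (15|5). Reduce: 15 ≡ 0 (mod 5). Now have -(0|5).
The numerator is now 0 with denominator 5 > 1: the symbol is 0.
Second factor (133|245):
133 ≡ 1 (mod 4), so quadratic reciprocity gives (133|245) = (245|133). Reduce: 245 ≡ 112 (mod 133). Now have (112|133).
Factor out 2: 112 = 2^4·7. Since 133 ≡ 5 (mod 8), (2|133) = -1, and (2|133)^4 = +1. Now have (7|133).
133 ≡ 1 (mod 4), so quadratic reciprocity gives (7|133) = (133|7). Reduce: 133 ≡ 0 (mod 7). Now have (0|7).
The numerator is now 0 with denominator 7 > 1: the symbol is 0.
Product: (0)·(0) = 0.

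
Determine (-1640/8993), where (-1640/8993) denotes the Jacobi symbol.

(-1640/8993)
  = (7353/8993)    [-1640 ≡ 7353 mod 8993]
  = (8993/7353)    [QR: 7353 ≡ 1 mod 4, sign kept]
  = (1640/7353)    [8993 ≡ 1640 mod 7353]
  = (205/7353)    [7353 ≡ 1 mod 8 ⇒ (2/7353)^3 = +1]
  = (7353/205)    [QR: 205 ≡ 1 mod 4, sign kept]
  = (178/205)    [7353 ≡ 178 mod 205]
  = -(89/205)    [205 ≡ 5 mod 8 ⇒ (2/205) = -1]
  = -(205/89)    [QR: 89 ≡ 1 mod 4, sign kept]
  = -(27/89)    [205 ≡ 27 mod 89]
  = -(89/27)    [QR: 89 ≡ 1 mod 4, sign kept]
  = -(8/27)    [89 ≡ 8 mod 27]
  = (1/27)    [27 ≡ 3 mod 8 ⇒ (2/27)^3 = -1]
  = 1    [(1/27) = 1]

1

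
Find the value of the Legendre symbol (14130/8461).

-1

Reduce the numerator: 14130 ≡ 5669 (mod 8461), so (14130/8461) = (5669/8461).
5669 ≡ 1 (mod 4), so quadratic reciprocity gives (5669/8461) = (8461/5669). Reduce: 8461 ≡ 2792 (mod 5669). Now have (2792/5669).
Factor out 2: 2792 = 2^3·349. Since 5669 ≡ 5 (mod 8), (2/5669) = -1, and (2/5669)^3 = -1. Now have -(349/5669).
349 ≡ 1 (mod 4), so quadratic reciprocity gives (349/5669) = (5669/349). Reduce: 5669 ≡ 85 (mod 349). Now have -(85/349).
85 ≡ 1 (mod 4), so quadratic reciprocity gives (85/349) = (349/85). Reduce: 349 ≡ 9 (mod 85). Now have -(9/85).
9 ≡ 1 (mod 4), so quadratic reciprocity gives (9/85) = (85/9). Reduce: 85 ≡ 4 (mod 9). Now have -(4/9).
Factor out 2: 4 = 2^2. Since 9 ≡ 1 (mod 8), (2/9) = +1, and (2/9)^2 = +1. Now have -(1/9).
(1/9) = 1. Collecting the sign factors: -1.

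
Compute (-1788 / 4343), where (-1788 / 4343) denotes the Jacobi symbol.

(-1788 / 4343)
  = (2555 / 4343)    [-1788 ≡ 2555 mod 4343]
  = -(4343 / 2555)    [QR: both ≡ 3 mod 4, sign flips]
  = -(1788 / 2555)    [4343 ≡ 1788 mod 2555]
  = -(447 / 2555)    [2555 ≡ 3 mod 8 ⇒ (2 / 2555)^2 = +1]
  = (2555 / 447)    [QR: both ≡ 3 mod 4, sign flips]
  = (320 / 447)    [2555 ≡ 320 mod 447]
  = (5 / 447)    [447 ≡ 7 mod 8 ⇒ (2 / 447)^6 = +1]
  = (447 / 5)    [QR: 5 ≡ 1 mod 4, sign kept]
  = (2 / 5)    [447 ≡ 2 mod 5]
  = -(1 / 5)    [5 ≡ 5 mod 8 ⇒ (2 / 5) = -1]
  = -1    [(1 / 5) = 1]

-1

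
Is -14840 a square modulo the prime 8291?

Reduce the numerator: -14840 ≡ 1742 (mod 8291), so (-14840|8291) = (1742|8291).
Factor out 2: 1742 = 2·871. Since 8291 ≡ 3 (mod 8), (2|8291) = -1. Now have -(871|8291).
Both 871 ≡ 3 and 8291 ≡ 3 (mod 4), so reciprocity gives (871|8291) = -(8291|871). Reduce: 8291 ≡ 452 (mod 871). Now have (452|871).
Factor out 2: 452 = 2^2·113. Since 871 ≡ 7 (mod 8), (2|871) = +1, and (2|871)^2 = +1. Now have (113|871).
113 ≡ 1 (mod 4), so quadratic reciprocity gives (113|871) = (871|113). Reduce: 871 ≡ 80 (mod 113). Now have (80|113).
Factor out 2: 80 = 2^4·5. Since 113 ≡ 1 (mod 8), (2|113) = +1, and (2|113)^4 = +1. Now have (5|113).
5 ≡ 1 (mod 4), so quadratic reciprocity gives (5|113) = (113|5). Reduce: 113 ≡ 3 (mod 5). Now have (3|5).
5 ≡ 1 (mod 4), so quadratic reciprocity gives (3|5) = (5|3). Reduce: 5 ≡ 2 (mod 3). Now have (2|3).
Factor out 2: 2 = 2. Since 3 ≡ 3 (mod 8), (2|3) = -1. Now have -(1|3).
(1|3) = 1. Collecting the sign factors: -1.
(-14840|8291) = -1, and 8291 is prime, so -14840 is not a quadratic residue mod 8291.

no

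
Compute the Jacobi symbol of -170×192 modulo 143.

By multiplicativity, (-170·192 / 143) = (-170 / 143)·(192 / 143).
First factor (-170 / 143):
Pull out -1: (-170 / 143) = (-1 / 143)·(170 / 143). Since 143 ≡ 3 (mod 4), (-1 / 143) = -1. Now have -(170 / 143).
Reduce the numerator: 170 ≡ 27 (mod 143), so (170 / 143) = (27 / 143).
Both 27 ≡ 3 and 143 ≡ 3 (mod 4), so reciprocity gives (27 / 143) = -(143 / 27). Reduce: 143 ≡ 8 (mod 27). Now have (8 / 27).
Factor out 2: 8 = 2^3. Since 27 ≡ 3 (mod 8), (2 / 27) = -1, and (2 / 27)^3 = -1. Now have -(1 / 27).
(1 / 27) = 1. Collecting the sign factors: -1.
Second factor (192 / 143):
Reduce the numerator: 192 ≡ 49 (mod 143), so (192 / 143) = (49 / 143).
49 ≡ 1 (mod 4), so quadratic reciprocity gives (49 / 143) = (143 / 49). Reduce: 143 ≡ 45 (mod 49). Now have (45 / 49).
45 ≡ 1 (mod 4), so quadratic reciprocity gives (45 / 49) = (49 / 45). Reduce: 49 ≡ 4 (mod 45). Now have (4 / 45).
Factor out 2: 4 = 2^2. Since 45 ≡ 5 (mod 8), (2 / 45) = -1, and (2 / 45)^2 = +1. Now have (1 / 45).
(1 / 45) = 1. Collecting the sign factors: 1.
Product: (-1)·(1) = -1.

-1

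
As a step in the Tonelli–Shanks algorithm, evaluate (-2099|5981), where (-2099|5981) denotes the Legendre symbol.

1

(-2099|5981)
  = (3882|5981)    [-2099 ≡ 3882 mod 5981]
  = -(1941|5981)    [5981 ≡ 5 mod 8 ⇒ (2|5981) = -1]
  = -(5981|1941)    [QR: 1941 ≡ 1 mod 4, sign kept]
  = -(158|1941)    [5981 ≡ 158 mod 1941]
  = (79|1941)    [1941 ≡ 5 mod 8 ⇒ (2|1941) = -1]
  = (1941|79)    [QR: 1941 ≡ 1 mod 4, sign kept]
  = (45|79)    [1941 ≡ 45 mod 79]
  = (79|45)    [QR: 45 ≡ 1 mod 4, sign kept]
  = (34|45)    [79 ≡ 34 mod 45]
  = -(17|45)    [45 ≡ 5 mod 8 ⇒ (2|45) = -1]
  = -(45|17)    [QR: 17 ≡ 1 mod 4, sign kept]
  = -(11|17)    [45 ≡ 11 mod 17]
  = -(17|11)    [QR: 17 ≡ 1 mod 4, sign kept]
  = -(6|11)    [17 ≡ 6 mod 11]
  = (3|11)    [11 ≡ 3 mod 8 ⇒ (2|11) = -1]
  = -(11|3)    [QR: both ≡ 3 mod 4, sign flips]
  = -(2|3)    [11 ≡ 2 mod 3]
  = (1|3)    [3 ≡ 3 mod 8 ⇒ (2|3) = -1]
  = 1    [(1|3) = 1]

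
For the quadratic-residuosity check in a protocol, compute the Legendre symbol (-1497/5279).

1

(-1497/5279)
  = (3782/5279)    [-1497 ≡ 3782 mod 5279]
  = (1891/5279)    [5279 ≡ 7 mod 8 ⇒ (2/5279) = +1]
  = -(5279/1891)    [QR: both ≡ 3 mod 4, sign flips]
  = -(1497/1891)    [5279 ≡ 1497 mod 1891]
  = -(1891/1497)    [QR: 1497 ≡ 1 mod 4, sign kept]
  = -(394/1497)    [1891 ≡ 394 mod 1497]
  = -(197/1497)    [1497 ≡ 1 mod 8 ⇒ (2/1497) = +1]
  = -(1497/197)    [QR: 197 ≡ 1 mod 4, sign kept]
  = -(118/197)    [1497 ≡ 118 mod 197]
  = (59/197)    [197 ≡ 5 mod 8 ⇒ (2/197) = -1]
  = (197/59)    [QR: 197 ≡ 1 mod 4, sign kept]
  = (20/59)    [197 ≡ 20 mod 59]
  = (5/59)    [59 ≡ 3 mod 8 ⇒ (2/59)^2 = +1]
  = (59/5)    [QR: 5 ≡ 1 mod 4, sign kept]
  = (4/5)    [59 ≡ 4 mod 5]
  = (1/5)    [5 ≡ 5 mod 8 ⇒ (2/5)^2 = +1]
  = 1    [(1/5) = 1]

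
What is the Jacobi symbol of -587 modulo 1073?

-1

(-587 / 1073)
  = (587 / 1073)    [1073 ≡ 1 mod 4 ⇒ (-1 / 1073) = +1]
  = (1073 / 587)    [QR: 1073 ≡ 1 mod 4, sign kept]
  = (486 / 587)    [1073 ≡ 486 mod 587]
  = -(243 / 587)    [587 ≡ 3 mod 8 ⇒ (2 / 587) = -1]
  = (587 / 243)    [QR: both ≡ 3 mod 4, sign flips]
  = (101 / 243)    [587 ≡ 101 mod 243]
  = (243 / 101)    [QR: 101 ≡ 1 mod 4, sign kept]
  = (41 / 101)    [243 ≡ 41 mod 101]
  = (101 / 41)    [QR: 41 ≡ 1 mod 4, sign kept]
  = (19 / 41)    [101 ≡ 19 mod 41]
  = (41 / 19)    [QR: 41 ≡ 1 mod 4, sign kept]
  = (3 / 19)    [41 ≡ 3 mod 19]
  = -(19 / 3)    [QR: both ≡ 3 mod 4, sign flips]
  = -(1 / 3)    [19 ≡ 1 mod 3]
  = -1    [(1 / 3) = 1]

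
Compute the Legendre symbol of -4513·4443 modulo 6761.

By multiplicativity, (-4513·4443/6761) = (-4513/6761)·(4443/6761).
First factor (-4513/6761):
Pull out -1: (-4513/6761) = (-1/6761)·(4513/6761). Since 6761 ≡ 1 (mod 4), (-1/6761) = +1. Now have (4513/6761).
4513 ≡ 1 (mod 4), so quadratic reciprocity gives (4513/6761) = (6761/4513). Reduce: 6761 ≡ 2248 (mod 4513). Now have (2248/4513).
Factor out 2: 2248 = 2^3·281. Since 4513 ≡ 1 (mod 8), (2/4513) = +1, and (2/4513)^3 = +1. Now have (281/4513).
281 ≡ 1 (mod 4), so quadratic reciprocity gives (281/4513) = (4513/281). Reduce: 4513 ≡ 17 (mod 281). Now have (17/281).
17 ≡ 1 (mod 4), so quadratic reciprocity gives (17/281) = (281/17). Reduce: 281 ≡ 9 (mod 17). Now have (9/17).
9 ≡ 1 (mod 4), so quadratic reciprocity gives (9/17) = (17/9). Reduce: 17 ≡ 8 (mod 9). Now have (8/9).
Factor out 2: 8 = 2^3. Since 9 ≡ 1 (mod 8), (2/9) = +1, and (2/9)^3 = +1. Now have (1/9).
(1/9) = 1. Collecting the sign factors: 1.
Second factor (4443/6761):
6761 ≡ 1 (mod 4), so quadratic reciprocity gives (4443/6761) = (6761/4443). Reduce: 6761 ≡ 2318 (mod 4443). Now have (2318/4443).
Factor out 2: 2318 = 2·1159. Since 4443 ≡ 3 (mod 8), (2/4443) = -1. Now have -(1159/4443).
Both 1159 ≡ 3 and 4443 ≡ 3 (mod 4), so reciprocity gives (1159/4443) = -(4443/1159). Reduce: 4443 ≡ 966 (mod 1159). Now have (966/1159).
Factor out 2: 966 = 2·483. Since 1159 ≡ 7 (mod 8), (2/1159) = +1. Now have (483/1159).
Both 483 ≡ 3 and 1159 ≡ 3 (mod 4), so reciprocity gives (483/1159) = -(1159/483). Reduce: 1159 ≡ 193 (mod 483). Now have -(193/483).
193 ≡ 1 (mod 4), so quadratic reciprocity gives (193/483) = (483/193). Reduce: 483 ≡ 97 (mod 193). Now have -(97/193).
97 ≡ 1 (mod 4), so quadratic reciprocity gives (97/193) = (193/97). Reduce: 193 ≡ 96 (mod 97). Now have -(96/97).
Factor out 2: 96 = 2^5·3. Since 97 ≡ 1 (mod 8), (2/97) = +1, and (2/97)^5 = +1. Now have -(3/97).
97 ≡ 1 (mod 4), so quadratic reciprocity gives (3/97) = (97/3). Reduce: 97 ≡ 1 (mod 3). Now have -(1/3).
(1/3) = 1. Collecting the sign factors: -1.
Product: (1)·(-1) = -1.

-1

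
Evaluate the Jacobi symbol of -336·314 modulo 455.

0

By multiplicativity, (-336·314|455) = (-336|455)·(314|455).
First factor (-336|455):
(-336|455)
  = (119|455)    [-336 ≡ 119 mod 455]
  = -(455|119)    [QR: both ≡ 3 mod 4, sign flips]
  = -(98|119)    [455 ≡ 98 mod 119]
  = -(49|119)    [119 ≡ 7 mod 8 ⇒ (2|119) = +1]
  = -(119|49)    [QR: 49 ≡ 1 mod 4, sign kept]
  = -(21|49)    [119 ≡ 21 mod 49]
  = -(49|21)    [QR: 21 ≡ 1 mod 4, sign kept]
  = -(7|21)    [49 ≡ 7 mod 21]
  = -(21|7)    [QR: 21 ≡ 1 mod 4, sign kept]
  = -(0|7)    [21 ≡ 0 mod 7]
  = 0    [numerator 0, gcd > 1]
Second factor (314|455):
(314|455)
  = (157|455)    [455 ≡ 7 mod 8 ⇒ (2|455) = +1]
  = (455|157)    [QR: 157 ≡ 1 mod 4, sign kept]
  = (141|157)    [455 ≡ 141 mod 157]
  = (157|141)    [QR: 141 ≡ 1 mod 4, sign kept]
  = (16|141)    [157 ≡ 16 mod 141]
  = (1|141)    [141 ≡ 5 mod 8 ⇒ (2|141)^4 = +1]
  = 1    [(1|141) = 1]
Product: (0)·(1) = 0.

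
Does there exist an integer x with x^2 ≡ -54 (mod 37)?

no

(-54/37)
  = (20/37)    [-54 ≡ 20 mod 37]
  = (5/37)    [37 ≡ 5 mod 8 ⇒ (2/37)^2 = +1]
  = (37/5)    [QR: 5 ≡ 1 mod 4, sign kept]
  = (2/5)    [37 ≡ 2 mod 5]
  = -(1/5)    [5 ≡ 5 mod 8 ⇒ (2/5) = -1]
  = -1    [(1/5) = 1]
The Legendre symbol is -1, so x^2 ≡ -54 (mod 37) has no solution.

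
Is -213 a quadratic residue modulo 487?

Reduce the numerator: -213 ≡ 274 (mod 487), so (-213/487) = (274/487).
Factor out 2: 274 = 2·137. Since 487 ≡ 7 (mod 8), (2/487) = +1. Now have (137/487).
137 ≡ 1 (mod 4), so quadratic reciprocity gives (137/487) = (487/137). Reduce: 487 ≡ 76 (mod 137). Now have (76/137).
Factor out 2: 76 = 2^2·19. Since 137 ≡ 1 (mod 8), (2/137) = +1, and (2/137)^2 = +1. Now have (19/137).
137 ≡ 1 (mod 4), so quadratic reciprocity gives (19/137) = (137/19). Reduce: 137 ≡ 4 (mod 19). Now have (4/19).
Factor out 2: 4 = 2^2. Since 19 ≡ 3 (mod 8), (2/19) = -1, and (2/19)^2 = +1. Now have (1/19).
(1/19) = 1. Collecting the sign factors: 1.
The Legendre symbol is 1, so x^2 ≡ -213 (mod 487) has solution.

yes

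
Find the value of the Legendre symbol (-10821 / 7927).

-1

(-10821 / 7927)
  = -(10821 / 7927)    [7927 ≡ 3 mod 4 ⇒ (-1 / 7927) = -1]
  = -(2894 / 7927)    [10821 ≡ 2894 mod 7927]
  = -(1447 / 7927)    [7927 ≡ 7 mod 8 ⇒ (2 / 7927) = +1]
  = (7927 / 1447)    [QR: both ≡ 3 mod 4, sign flips]
  = (692 / 1447)    [7927 ≡ 692 mod 1447]
  = (173 / 1447)    [1447 ≡ 7 mod 8 ⇒ (2 / 1447)^2 = +1]
  = (1447 / 173)    [QR: 173 ≡ 1 mod 4, sign kept]
  = (63 / 173)    [1447 ≡ 63 mod 173]
  = (173 / 63)    [QR: 173 ≡ 1 mod 4, sign kept]
  = (47 / 63)    [173 ≡ 47 mod 63]
  = -(63 / 47)    [QR: both ≡ 3 mod 4, sign flips]
  = -(16 / 47)    [63 ≡ 16 mod 47]
  = -(1 / 47)    [47 ≡ 7 mod 8 ⇒ (2 / 47)^4 = +1]
  = -1    [(1 / 47) = 1]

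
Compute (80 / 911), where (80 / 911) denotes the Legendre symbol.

(80 / 911)
  = (5 / 911)    [911 ≡ 7 mod 8 ⇒ (2 / 911)^4 = +1]
  = (911 / 5)    [QR: 5 ≡ 1 mod 4, sign kept]
  = (1 / 5)    [911 ≡ 1 mod 5]
  = 1    [(1 / 5) = 1]

1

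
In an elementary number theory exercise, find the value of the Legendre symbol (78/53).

(78/53)
  = (25/53)    [78 ≡ 25 mod 53]
  = (53/25)    [QR: 25 ≡ 1 mod 4, sign kept]
  = (3/25)    [53 ≡ 3 mod 25]
  = (25/3)    [QR: 25 ≡ 1 mod 4, sign kept]
  = (1/3)    [25 ≡ 1 mod 3]
  = 1    [(1/3) = 1]

1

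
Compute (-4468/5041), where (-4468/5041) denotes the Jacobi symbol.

1

(-4468/5041)
  = (4468/5041)    [5041 ≡ 1 mod 4 ⇒ (-1/5041) = +1]
  = (1117/5041)    [5041 ≡ 1 mod 8 ⇒ (2/5041)^2 = +1]
  = (5041/1117)    [QR: 1117 ≡ 1 mod 4, sign kept]
  = (573/1117)    [5041 ≡ 573 mod 1117]
  = (1117/573)    [QR: 573 ≡ 1 mod 4, sign kept]
  = (544/573)    [1117 ≡ 544 mod 573]
  = -(17/573)    [573 ≡ 5 mod 8 ⇒ (2/573)^5 = -1]
  = -(573/17)    [QR: 17 ≡ 1 mod 4, sign kept]
  = -(12/17)    [573 ≡ 12 mod 17]
  = -(3/17)    [17 ≡ 1 mod 8 ⇒ (2/17)^2 = +1]
  = -(17/3)    [QR: 17 ≡ 1 mod 4, sign kept]
  = -(2/3)    [17 ≡ 2 mod 3]
  = (1/3)    [3 ≡ 3 mod 8 ⇒ (2/3) = -1]
  = 1    [(1/3) = 1]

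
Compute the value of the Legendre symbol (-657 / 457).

Reduce the numerator: -657 ≡ 257 (mod 457), so (-657 / 457) = (257 / 457).
257 ≡ 1 (mod 4), so quadratic reciprocity gives (257 / 457) = (457 / 257). Reduce: 457 ≡ 200 (mod 257). Now have (200 / 257).
Factor out 2: 200 = 2^3·25. Since 257 ≡ 1 (mod 8), (2 / 257) = +1, and (2 / 257)^3 = +1. Now have (25 / 257).
25 ≡ 1 (mod 4), so quadratic reciprocity gives (25 / 257) = (257 / 25). Reduce: 257 ≡ 7 (mod 25). Now have (7 / 25).
25 ≡ 1 (mod 4), so quadratic reciprocity gives (7 / 25) = (25 / 7). Reduce: 25 ≡ 4 (mod 7). Now have (4 / 7).
Factor out 2: 4 = 2^2. Since 7 ≡ 7 (mod 8), (2 / 7) = +1, and (2 / 7)^2 = +1. Now have (1 / 7).
(1 / 7) = 1. Collecting the sign factors: 1.

1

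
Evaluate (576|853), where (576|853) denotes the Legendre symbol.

1

(576|853)
  = (9|853)    [853 ≡ 5 mod 8 ⇒ (2|853)^6 = +1]
  = (853|9)    [QR: 9 ≡ 1 mod 4, sign kept]
  = (7|9)    [853 ≡ 7 mod 9]
  = (9|7)    [QR: 9 ≡ 1 mod 4, sign kept]
  = (2|7)    [9 ≡ 2 mod 7]
  = (1|7)    [7 ≡ 7 mod 8 ⇒ (2|7) = +1]
  = 1    [(1|7) = 1]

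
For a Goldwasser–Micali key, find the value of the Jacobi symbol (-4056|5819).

1

(-4056|5819)
  = -(4056|5819)    [5819 ≡ 3 mod 4 ⇒ (-1|5819) = -1]
  = (507|5819)    [5819 ≡ 3 mod 8 ⇒ (2|5819)^3 = -1]
  = -(5819|507)    [QR: both ≡ 3 mod 4, sign flips]
  = -(242|507)    [5819 ≡ 242 mod 507]
  = (121|507)    [507 ≡ 3 mod 8 ⇒ (2|507) = -1]
  = (507|121)    [QR: 121 ≡ 1 mod 4, sign kept]
  = (23|121)    [507 ≡ 23 mod 121]
  = (121|23)    [QR: 121 ≡ 1 mod 4, sign kept]
  = (6|23)    [121 ≡ 6 mod 23]
  = (3|23)    [23 ≡ 7 mod 8 ⇒ (2|23) = +1]
  = -(23|3)    [QR: both ≡ 3 mod 4, sign flips]
  = -(2|3)    [23 ≡ 2 mod 3]
  = (1|3)    [3 ≡ 3 mod 8 ⇒ (2|3) = -1]
  = 1    [(1|3) = 1]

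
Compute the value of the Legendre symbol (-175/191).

1

Reduce the numerator: -175 ≡ 16 (mod 191), so (-175/191) = (16/191).
Factor out 2: 16 = 2^4. Since 191 ≡ 7 (mod 8), (2/191) = +1, and (2/191)^4 = +1. Now have (1/191).
(1/191) = 1. Collecting the sign factors: 1.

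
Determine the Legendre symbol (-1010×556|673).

1

By multiplicativity, (-1010·556|673) = (-1010|673)·(556|673).
First factor (-1010|673):
Reduce the numerator: -1010 ≡ 336 (mod 673), so (-1010|673) = (336|673).
Factor out 2: 336 = 2^4·21. Since 673 ≡ 1 (mod 8), (2|673) = +1, and (2|673)^4 = +1. Now have (21|673).
21 ≡ 1 (mod 4), so quadratic reciprocity gives (21|673) = (673|21). Reduce: 673 ≡ 1 (mod 21). Now have (1|21).
(1|21) = 1. Collecting the sign factors: 1.
Second factor (556|673):
Factor out 2: 556 = 2^2·139. Since 673 ≡ 1 (mod 8), (2|673) = +1, and (2|673)^2 = +1. Now have (139|673).
673 ≡ 1 (mod 4), so quadratic reciprocity gives (139|673) = (673|139). Reduce: 673 ≡ 117 (mod 139). Now have (117|139).
117 ≡ 1 (mod 4), so quadratic reciprocity gives (117|139) = (139|117). Reduce: 139 ≡ 22 (mod 117). Now have (22|117).
Factor out 2: 22 = 2·11. Since 117 ≡ 5 (mod 8), (2|117) = -1. Now have -(11|117).
117 ≡ 1 (mod 4), so quadratic reciprocity gives (11|117) = (117|11). Reduce: 117 ≡ 7 (mod 11). Now have -(7|11).
Both 7 ≡ 3 and 11 ≡ 3 (mod 4), so reciprocity gives (7|11) = -(11|7). Reduce: 11 ≡ 4 (mod 7). Now have (4|7).
Factor out 2: 4 = 2^2. Since 7 ≡ 7 (mod 8), (2|7) = +1, and (2|7)^2 = +1. Now have (1|7).
(1|7) = 1. Collecting the sign factors: 1.
Product: (1)·(1) = 1.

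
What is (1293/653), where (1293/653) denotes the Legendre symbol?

1

(1293/653)
  = (640/653)    [1293 ≡ 640 mod 653]
  = -(5/653)    [653 ≡ 5 mod 8 ⇒ (2/653)^7 = -1]
  = -(653/5)    [QR: 5 ≡ 1 mod 4, sign kept]
  = -(3/5)    [653 ≡ 3 mod 5]
  = -(5/3)    [QR: 5 ≡ 1 mod 4, sign kept]
  = -(2/3)    [5 ≡ 2 mod 3]
  = (1/3)    [3 ≡ 3 mod 8 ⇒ (2/3) = -1]
  = 1    [(1/3) = 1]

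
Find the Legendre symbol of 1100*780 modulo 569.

By multiplicativity, (1100·780|569) = (1100|569)·(780|569).
First factor (1100|569):
(1100|569)
  = (531|569)    [1100 ≡ 531 mod 569]
  = (569|531)    [QR: 569 ≡ 1 mod 4, sign kept]
  = (38|531)    [569 ≡ 38 mod 531]
  = -(19|531)    [531 ≡ 3 mod 8 ⇒ (2|531) = -1]
  = (531|19)    [QR: both ≡ 3 mod 4, sign flips]
  = (18|19)    [531 ≡ 18 mod 19]
  = -(9|19)    [19 ≡ 3 mod 8 ⇒ (2|19) = -1]
  = -(19|9)    [QR: 9 ≡ 1 mod 4, sign kept]
  = -(1|9)    [19 ≡ 1 mod 9]
  = -1    [(1|9) = 1]
Second factor (780|569):
(780|569)
  = (211|569)    [780 ≡ 211 mod 569]
  = (569|211)    [QR: 569 ≡ 1 mod 4, sign kept]
  = (147|211)    [569 ≡ 147 mod 211]
  = -(211|147)    [QR: both ≡ 3 mod 4, sign flips]
  = -(64|147)    [211 ≡ 64 mod 147]
  = -(1|147)    [147 ≡ 3 mod 8 ⇒ (2|147)^6 = +1]
  = -1    [(1|147) = 1]
Product: (-1)·(-1) = 1.

1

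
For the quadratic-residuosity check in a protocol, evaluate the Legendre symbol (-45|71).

(-45|71)
  = (26|71)    [-45 ≡ 26 mod 71]
  = (13|71)    [71 ≡ 7 mod 8 ⇒ (2|71) = +1]
  = (71|13)    [QR: 13 ≡ 1 mod 4, sign kept]
  = (6|13)    [71 ≡ 6 mod 13]
  = -(3|13)    [13 ≡ 5 mod 8 ⇒ (2|13) = -1]
  = -(13|3)    [QR: 13 ≡ 1 mod 4, sign kept]
  = -(1|3)    [13 ≡ 1 mod 3]
  = -1    [(1|3) = 1]

-1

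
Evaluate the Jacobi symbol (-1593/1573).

Pull out -1: (-1593/1573) = (-1/1573)·(1593/1573). Since 1573 ≡ 1 (mod 4), (-1/1573) = +1. Now have (1593/1573).
Reduce the numerator: 1593 ≡ 20 (mod 1573), so (1593/1573) = (20/1573).
Factor out 2: 20 = 2^2·5. Since 1573 ≡ 5 (mod 8), (2/1573) = -1, and (2/1573)^2 = +1. Now have (5/1573).
5 ≡ 1 (mod 4), so quadratic reciprocity gives (5/1573) = (1573/5). Reduce: 1573 ≡ 3 (mod 5). Now have (3/5).
5 ≡ 1 (mod 4), so quadratic reciprocity gives (3/5) = (5/3). Reduce: 5 ≡ 2 (mod 3). Now have (2/3).
Factor out 2: 2 = 2. Since 3 ≡ 3 (mod 8), (2/3) = -1. Now have -(1/3).
(1/3) = 1. Collecting the sign factors: -1.

-1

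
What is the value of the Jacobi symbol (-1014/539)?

(-1014/539)
  = (64/539)    [-1014 ≡ 64 mod 539]
  = (1/539)    [539 ≡ 3 mod 8 ⇒ (2/539)^6 = +1]
  = 1    [(1/539) = 1]

1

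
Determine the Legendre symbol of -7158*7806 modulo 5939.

1

By multiplicativity, (-7158·7806 / 5939) = (-7158 / 5939)·(7806 / 5939).
First factor (-7158 / 5939):
(-7158 / 5939)
  = -(7158 / 5939)    [5939 ≡ 3 mod 4 ⇒ (-1 / 5939) = -1]
  = -(1219 / 5939)    [7158 ≡ 1219 mod 5939]
  = (5939 / 1219)    [QR: both ≡ 3 mod 4, sign flips]
  = (1063 / 1219)    [5939 ≡ 1063 mod 1219]
  = -(1219 / 1063)    [QR: both ≡ 3 mod 4, sign flips]
  = -(156 / 1063)    [1219 ≡ 156 mod 1063]
  = -(39 / 1063)    [1063 ≡ 7 mod 8 ⇒ (2 / 1063)^2 = +1]
  = (1063 / 39)    [QR: both ≡ 3 mod 4, sign flips]
  = (10 / 39)    [1063 ≡ 10 mod 39]
  = (5 / 39)    [39 ≡ 7 mod 8 ⇒ (2 / 39) = +1]
  = (39 / 5)    [QR: 5 ≡ 1 mod 4, sign kept]
  = (4 / 5)    [39 ≡ 4 mod 5]
  = (1 / 5)    [5 ≡ 5 mod 8 ⇒ (2 / 5)^2 = +1]
  = 1    [(1 / 5) = 1]
Second factor (7806 / 5939):
(7806 / 5939)
  = (1867 / 5939)    [7806 ≡ 1867 mod 5939]
  = -(5939 / 1867)    [QR: both ≡ 3 mod 4, sign flips]
  = -(338 / 1867)    [5939 ≡ 338 mod 1867]
  = (169 / 1867)    [1867 ≡ 3 mod 8 ⇒ (2 / 1867) = -1]
  = (1867 / 169)    [QR: 169 ≡ 1 mod 4, sign kept]
  = (8 / 169)    [1867 ≡ 8 mod 169]
  = (1 / 169)    [169 ≡ 1 mod 8 ⇒ (2 / 169)^3 = +1]
  = 1    [(1 / 169) = 1]
Product: (1)·(1) = 1.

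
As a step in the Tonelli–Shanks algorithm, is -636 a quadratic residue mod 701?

yes

(-636/701)
  = (65/701)    [-636 ≡ 65 mod 701]
  = (701/65)    [QR: 65 ≡ 1 mod 4, sign kept]
  = (51/65)    [701 ≡ 51 mod 65]
  = (65/51)    [QR: 65 ≡ 1 mod 4, sign kept]
  = (14/51)    [65 ≡ 14 mod 51]
  = -(7/51)    [51 ≡ 3 mod 8 ⇒ (2/51) = -1]
  = (51/7)    [QR: both ≡ 3 mod 4, sign flips]
  = (2/7)    [51 ≡ 2 mod 7]
  = (1/7)    [7 ≡ 7 mod 8 ⇒ (2/7) = +1]
  = 1    [(1/7) = 1]
(-636/701) = 1, and 701 is prime, so -636 is a quadratic residue mod 701.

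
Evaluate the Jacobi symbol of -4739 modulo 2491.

-1

(-4739 / 2491)
  = (243 / 2491)    [-4739 ≡ 243 mod 2491]
  = -(2491 / 243)    [QR: both ≡ 3 mod 4, sign flips]
  = -(61 / 243)    [2491 ≡ 61 mod 243]
  = -(243 / 61)    [QR: 61 ≡ 1 mod 4, sign kept]
  = -(60 / 61)    [243 ≡ 60 mod 61]
  = -(15 / 61)    [61 ≡ 5 mod 8 ⇒ (2 / 61)^2 = +1]
  = -(61 / 15)    [QR: 61 ≡ 1 mod 4, sign kept]
  = -(1 / 15)    [61 ≡ 1 mod 15]
  = -1    [(1 / 15) = 1]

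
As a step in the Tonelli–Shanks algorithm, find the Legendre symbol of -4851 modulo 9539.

-1

Pull out -1: (-4851 / 9539) = (-1 / 9539)·(4851 / 9539). Since 9539 ≡ 3 (mod 4), (-1 / 9539) = -1. Now have -(4851 / 9539).
Both 4851 ≡ 3 and 9539 ≡ 3 (mod 4), so reciprocity gives (4851 / 9539) = -(9539 / 4851). Reduce: 9539 ≡ 4688 (mod 4851). Now have (4688 / 4851).
Factor out 2: 4688 = 2^4·293. Since 4851 ≡ 3 (mod 8), (2 / 4851) = -1, and (2 / 4851)^4 = +1. Now have (293 / 4851).
293 ≡ 1 (mod 4), so quadratic reciprocity gives (293 / 4851) = (4851 / 293). Reduce: 4851 ≡ 163 (mod 293). Now have (163 / 293).
293 ≡ 1 (mod 4), so quadratic reciprocity gives (163 / 293) = (293 / 163). Reduce: 293 ≡ 130 (mod 163). Now have (130 / 163).
Factor out 2: 130 = 2·65. Since 163 ≡ 3 (mod 8), (2 / 163) = -1. Now have -(65 / 163).
65 ≡ 1 (mod 4), so quadratic reciprocity gives (65 / 163) = (163 / 65). Reduce: 163 ≡ 33 (mod 65). Now have -(33 / 65).
33 ≡ 1 (mod 4), so quadratic reciprocity gives (33 / 65) = (65 / 33). Reduce: 65 ≡ 32 (mod 33). Now have -(32 / 33).
Factor out 2: 32 = 2^5. Since 33 ≡ 1 (mod 8), (2 / 33) = +1, and (2 / 33)^5 = +1. Now have -(1 / 33).
(1 / 33) = 1. Collecting the sign factors: -1.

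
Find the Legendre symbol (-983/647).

Pull out -1: (-983/647) = (-1/647)·(983/647). Since 647 ≡ 3 (mod 4), (-1/647) = -1. Now have -(983/647).
Reduce the numerator: 983 ≡ 336 (mod 647), so (983/647) = (336/647).
Factor out 2: 336 = 2^4·21. Since 647 ≡ 7 (mod 8), (2/647) = +1, and (2/647)^4 = +1. Now have -(21/647).
21 ≡ 1 (mod 4), so quadratic reciprocity gives (21/647) = (647/21). Reduce: 647 ≡ 17 (mod 21). Now have -(17/21).
17 ≡ 1 (mod 4), so quadratic reciprocity gives (17/21) = (21/17). Reduce: 21 ≡ 4 (mod 17). Now have -(4/17).
Factor out 2: 4 = 2^2. Since 17 ≡ 1 (mod 8), (2/17) = +1, and (2/17)^2 = +1. Now have -(1/17).
(1/17) = 1. Collecting the sign factors: -1.

-1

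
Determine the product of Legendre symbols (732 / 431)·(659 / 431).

1

By multiplicativity, (732·659 / 431) = (732 / 431)·(659 / 431).
First factor (732 / 431):
Reduce the numerator: 732 ≡ 301 (mod 431), so (732 / 431) = (301 / 431).
301 ≡ 1 (mod 4), so quadratic reciprocity gives (301 / 431) = (431 / 301). Reduce: 431 ≡ 130 (mod 301). Now have (130 / 301).
Factor out 2: 130 = 2·65. Since 301 ≡ 5 (mod 8), (2 / 301) = -1. Now have -(65 / 301).
65 ≡ 1 (mod 4), so quadratic reciprocity gives (65 / 301) = (301 / 65). Reduce: 301 ≡ 41 (mod 65). Now have -(41 / 65).
41 ≡ 1 (mod 4), so quadratic reciprocity gives (41 / 65) = (65 / 41). Reduce: 65 ≡ 24 (mod 41). Now have -(24 / 41).
Factor out 2: 24 = 2^3·3. Since 41 ≡ 1 (mod 8), (2 / 41) = +1, and (2 / 41)^3 = +1. Now have -(3 / 41).
41 ≡ 1 (mod 4), so quadratic reciprocity gives (3 / 41) = (41 / 3). Reduce: 41 ≡ 2 (mod 3). Now have -(2 / 3).
Factor out 2: 2 = 2. Since 3 ≡ 3 (mod 8), (2 / 3) = -1. Now have (1 / 3).
(1 / 3) = 1. Collecting the sign factors: 1.
Second factor (659 / 431):
Reduce the numerator: 659 ≡ 228 (mod 431), so (659 / 431) = (228 / 431).
Factor out 2: 228 = 2^2·57. Since 431 ≡ 7 (mod 8), (2 / 431) = +1, and (2 / 431)^2 = +1. Now have (57 / 431).
57 ≡ 1 (mod 4), so quadratic reciprocity gives (57 / 431) = (431 / 57). Reduce: 431 ≡ 32 (mod 57). Now have (32 / 57).
Factor out 2: 32 = 2^5. Since 57 ≡ 1 (mod 8), (2 / 57) = +1, and (2 / 57)^5 = +1. Now have (1 / 57).
(1 / 57) = 1. Collecting the sign factors: 1.
Product: (1)·(1) = 1.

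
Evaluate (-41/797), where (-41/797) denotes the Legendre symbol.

Reduce the numerator: -41 ≡ 756 (mod 797), so (-41/797) = (756/797).
Factor out 2: 756 = 2^2·189. Since 797 ≡ 5 (mod 8), (2/797) = -1, and (2/797)^2 = +1. Now have (189/797).
189 ≡ 1 (mod 4), so quadratic reciprocity gives (189/797) = (797/189). Reduce: 797 ≡ 41 (mod 189). Now have (41/189).
41 ≡ 1 (mod 4), so quadratic reciprocity gives (41/189) = (189/41). Reduce: 189 ≡ 25 (mod 41). Now have (25/41).
25 ≡ 1 (mod 4), so quadratic reciprocity gives (25/41) = (41/25). Reduce: 41 ≡ 16 (mod 25). Now have (16/25).
Factor out 2: 16 = 2^4. Since 25 ≡ 1 (mod 8), (2/25) = +1, and (2/25)^4 = +1. Now have (1/25).
(1/25) = 1. Collecting the sign factors: 1.

1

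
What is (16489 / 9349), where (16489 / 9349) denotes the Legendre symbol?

1

Reduce the numerator: 16489 ≡ 7140 (mod 9349), so (16489 / 9349) = (7140 / 9349).
Factor out 2: 7140 = 2^2·1785. Since 9349 ≡ 5 (mod 8), (2 / 9349) = -1, and (2 / 9349)^2 = +1. Now have (1785 / 9349).
1785 ≡ 1 (mod 4), so quadratic reciprocity gives (1785 / 9349) = (9349 / 1785). Reduce: 9349 ≡ 424 (mod 1785). Now have (424 / 1785).
Factor out 2: 424 = 2^3·53. Since 1785 ≡ 1 (mod 8), (2 / 1785) = +1, and (2 / 1785)^3 = +1. Now have (53 / 1785).
53 ≡ 1 (mod 4), so quadratic reciprocity gives (53 / 1785) = (1785 / 53). Reduce: 1785 ≡ 36 (mod 53). Now have (36 / 53).
Factor out 2: 36 = 2^2·9. Since 53 ≡ 5 (mod 8), (2 / 53) = -1, and (2 / 53)^2 = +1. Now have (9 / 53).
9 ≡ 1 (mod 4), so quadratic reciprocity gives (9 / 53) = (53 / 9). Reduce: 53 ≡ 8 (mod 9). Now have (8 / 9).
Factor out 2: 8 = 2^3. Since 9 ≡ 1 (mod 8), (2 / 9) = +1, and (2 / 9)^3 = +1. Now have (1 / 9).
(1 / 9) = 1. Collecting the sign factors: 1.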